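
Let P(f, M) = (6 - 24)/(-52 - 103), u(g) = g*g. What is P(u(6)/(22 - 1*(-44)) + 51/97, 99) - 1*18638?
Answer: -2888872/155 ≈ -18638.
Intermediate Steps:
u(g) = g**2
P(f, M) = 18/155 (P(f, M) = -18/(-155) = -18*(-1/155) = 18/155)
P(u(6)/(22 - 1*(-44)) + 51/97, 99) - 1*18638 = 18/155 - 1*18638 = 18/155 - 18638 = -2888872/155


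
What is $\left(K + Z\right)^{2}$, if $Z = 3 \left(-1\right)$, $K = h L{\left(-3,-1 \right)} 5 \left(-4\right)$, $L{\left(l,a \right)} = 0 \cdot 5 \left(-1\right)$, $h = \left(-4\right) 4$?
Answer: $9$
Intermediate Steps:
$h = -16$
$L{\left(l,a \right)} = 0$ ($L{\left(l,a \right)} = 0 \left(-1\right) = 0$)
$K = 0$ ($K = \left(-16\right) 0 \cdot 5 \left(-4\right) = 0 \left(-20\right) = 0$)
$Z = -3$
$\left(K + Z\right)^{2} = \left(0 - 3\right)^{2} = \left(-3\right)^{2} = 9$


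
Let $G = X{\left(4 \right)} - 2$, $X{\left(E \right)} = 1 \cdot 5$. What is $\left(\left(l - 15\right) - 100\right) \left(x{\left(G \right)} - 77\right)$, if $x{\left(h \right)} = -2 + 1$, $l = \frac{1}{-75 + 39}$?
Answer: $\frac{53833}{6} \approx 8972.2$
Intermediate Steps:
$l = - \frac{1}{36}$ ($l = \frac{1}{-36} = - \frac{1}{36} \approx -0.027778$)
$X{\left(E \right)} = 5$
$G = 3$ ($G = 5 - 2 = 3$)
$x{\left(h \right)} = -1$
$\left(\left(l - 15\right) - 100\right) \left(x{\left(G \right)} - 77\right) = \left(\left(- \frac{1}{36} - 15\right) - 100\right) \left(-1 - 77\right) = \left(- \frac{541}{36} - 100\right) \left(-1 - 77\right) = \left(- \frac{4141}{36}\right) \left(-78\right) = \frac{53833}{6}$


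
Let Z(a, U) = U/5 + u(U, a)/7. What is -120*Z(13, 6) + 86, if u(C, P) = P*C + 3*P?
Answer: -14446/7 ≈ -2063.7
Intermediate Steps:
u(C, P) = 3*P + C*P (u(C, P) = C*P + 3*P = 3*P + C*P)
Z(a, U) = U/5 + a*(3 + U)/7 (Z(a, U) = U/5 + (a*(3 + U))/7 = U*(1/5) + (a*(3 + U))*(1/7) = U/5 + a*(3 + U)/7)
-120*Z(13, 6) + 86 = -120*((1/5)*6 + (1/7)*13*(3 + 6)) + 86 = -120*(6/5 + (1/7)*13*9) + 86 = -120*(6/5 + 117/7) + 86 = -120*627/35 + 86 = -15048/7 + 86 = -14446/7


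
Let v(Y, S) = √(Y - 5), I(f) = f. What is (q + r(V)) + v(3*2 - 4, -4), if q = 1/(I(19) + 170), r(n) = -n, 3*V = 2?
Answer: -125/189 + I*√3 ≈ -0.66138 + 1.732*I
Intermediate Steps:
V = ⅔ (V = (⅓)*2 = ⅔ ≈ 0.66667)
v(Y, S) = √(-5 + Y)
q = 1/189 (q = 1/(19 + 170) = 1/189 ≈ 0.0052910)
(q + r(V)) + v(3*2 - 4, -4) = (1/189 - 1*⅔) + √(-5 + (3*2 - 4)) = (1/189 - ⅔) + √(-5 + (6 - 4)) = -125/189 + √(-5 + 2) = -125/189 + √(-3) = -125/189 + I*√3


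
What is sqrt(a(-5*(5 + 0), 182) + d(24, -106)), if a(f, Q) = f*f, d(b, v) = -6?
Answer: sqrt(619) ≈ 24.880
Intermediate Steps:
a(f, Q) = f**2
sqrt(a(-5*(5 + 0), 182) + d(24, -106)) = sqrt((-5*(5 + 0))**2 - 6) = sqrt((-5*5)**2 - 6) = sqrt((-25)**2 - 6) = sqrt(625 - 6) = sqrt(619)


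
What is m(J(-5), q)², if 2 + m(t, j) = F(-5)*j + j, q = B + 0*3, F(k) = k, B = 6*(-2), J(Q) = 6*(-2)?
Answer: 2116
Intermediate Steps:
J(Q) = -12
B = -12
q = -12 (q = -12 + 0*3 = -12 + 0 = -12)
m(t, j) = -2 - 4*j (m(t, j) = -2 + (-5*j + j) = -2 - 4*j)
m(J(-5), q)² = (-2 - 4*(-12))² = (-2 + 48)² = 46² = 2116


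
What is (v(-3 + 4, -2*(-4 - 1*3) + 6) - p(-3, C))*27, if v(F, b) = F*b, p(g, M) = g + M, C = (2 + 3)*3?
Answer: 216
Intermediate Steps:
C = 15 (C = 5*3 = 15)
p(g, M) = M + g
(v(-3 + 4, -2*(-4 - 1*3) + 6) - p(-3, C))*27 = ((-3 + 4)*(-2*(-4 - 1*3) + 6) - (15 - 3))*27 = (1*(-2*(-4 - 3) + 6) - 1*12)*27 = (1*(-2*(-7) + 6) - 12)*27 = (1*(14 + 6) - 12)*27 = (1*20 - 12)*27 = (20 - 12)*27 = 8*27 = 216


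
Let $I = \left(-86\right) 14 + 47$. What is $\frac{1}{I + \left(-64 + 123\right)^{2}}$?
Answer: $\frac{1}{2324} \approx 0.00043029$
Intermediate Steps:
$I = -1157$ ($I = -1204 + 47 = -1157$)
$\frac{1}{I + \left(-64 + 123\right)^{2}} = \frac{1}{-1157 + \left(-64 + 123\right)^{2}} = \frac{1}{-1157 + 59^{2}} = \frac{1}{-1157 + 3481} = \frac{1}{2324}$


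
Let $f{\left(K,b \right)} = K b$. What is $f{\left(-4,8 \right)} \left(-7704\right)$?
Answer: $246528$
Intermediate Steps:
$f{\left(-4,8 \right)} \left(-7704\right) = \left(-4\right) 8 \left(-7704\right) = \left(-32\right) \left(-7704\right) = 246528$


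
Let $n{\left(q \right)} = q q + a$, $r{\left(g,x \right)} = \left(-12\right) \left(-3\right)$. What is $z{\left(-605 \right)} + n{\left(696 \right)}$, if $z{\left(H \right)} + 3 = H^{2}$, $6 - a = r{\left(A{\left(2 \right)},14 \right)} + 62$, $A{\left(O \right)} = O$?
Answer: $850346$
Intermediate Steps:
$r{\left(g,x \right)} = 36$
$a = -92$ ($a = 6 - \left(36 + 62\right) = 6 - 98 = -92$)
$z{\left(H \right)} = -3 + H^{2}$
$n{\left(q \right)} = -92 + q^{2}$ ($n{\left(q \right)} = q q - 92 = q^{2} - 92 = -92 + q^{2}$)
$z{\left(-605 \right)} + n{\left(696 \right)} = \left(-3 + \left(-605\right)^{2}\right) - \left(92 - 696^{2}\right) = \left(-3 + 366025\right) + \left(-92 + 484416\right) = 366022 + 484324 = 850346$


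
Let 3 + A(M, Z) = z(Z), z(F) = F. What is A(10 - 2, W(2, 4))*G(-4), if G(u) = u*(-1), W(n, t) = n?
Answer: -4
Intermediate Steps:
G(u) = -u
A(M, Z) = -3 + Z
A(10 - 2, W(2, 4))*G(-4) = (-3 + 2)*(-1*(-4)) = -1*4 = -4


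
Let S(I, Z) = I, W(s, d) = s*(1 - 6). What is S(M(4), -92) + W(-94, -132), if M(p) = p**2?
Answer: 486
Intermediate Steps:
W(s, d) = -5*s (W(s, d) = s*(-5) = -5*s)
S(M(4), -92) + W(-94, -132) = 4**2 - 5*(-94) = 16 + 470 = 486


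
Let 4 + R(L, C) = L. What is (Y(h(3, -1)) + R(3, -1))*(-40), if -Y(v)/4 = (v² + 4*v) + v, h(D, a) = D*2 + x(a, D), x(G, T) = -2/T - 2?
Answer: 40360/9 ≈ 4484.4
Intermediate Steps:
R(L, C) = -4 + L
x(G, T) = -2 - 2/T
h(D, a) = -2 - 2/D + 2*D (h(D, a) = D*2 + (-2 - 2/D) = 2*D + (-2 - 2/D) = -2 - 2/D + 2*D)
Y(v) = -20*v - 4*v² (Y(v) = -4*((v² + 4*v) + v) = -4*(v² + 5*v) = -20*v - 4*v²)
(Y(h(3, -1)) + R(3, -1))*(-40) = (-4*(-2 - 2/3 + 2*3)*(5 + (-2 - 2/3 + 2*3)) + (-4 + 3))*(-40) = (-4*(-2 - 2*⅓ + 6)*(5 + (-2 - 2*⅓ + 6)) - 1)*(-40) = (-4*(-2 - ⅔ + 6)*(5 + (-2 - ⅔ + 6)) - 1)*(-40) = (-4*10/3*(5 + 10/3) - 1)*(-40) = (-4*10/3*25/3 - 1)*(-40) = (-1000/9 - 1)*(-40) = -1009/9*(-40) = 40360/9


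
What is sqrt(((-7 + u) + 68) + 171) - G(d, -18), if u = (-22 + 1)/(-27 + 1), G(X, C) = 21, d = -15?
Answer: -21 + sqrt(157378)/26 ≈ -5.7420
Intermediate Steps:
u = 21/26 (u = -21/(-26) = -21*(-1/26) = 21/26 ≈ 0.80769)
sqrt(((-7 + u) + 68) + 171) - G(d, -18) = sqrt(((-7 + 21/26) + 68) + 171) - 1*21 = sqrt((-161/26 + 68) + 171) - 21 = sqrt(1607/26 + 171) - 21 = sqrt(6053/26) - 21 = sqrt(157378)/26 - 21 = -21 + sqrt(157378)/26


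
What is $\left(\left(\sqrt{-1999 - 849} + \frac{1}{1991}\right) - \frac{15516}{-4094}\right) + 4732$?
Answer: $\frac{19301078589}{4075577} + 4 i \sqrt{178} \approx 4735.8 + 53.367 i$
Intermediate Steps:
$\left(\left(\sqrt{-1999 - 849} + \frac{1}{1991}\right) - \frac{15516}{-4094}\right) + 4732 = \left(\left(\sqrt{-1999 - 849} + \frac{1}{1991}\right) - - \frac{7758}{2047}\right) + 4732 = \left(\left(\sqrt{-2848} + \frac{1}{1991}\right) + \frac{7758}{2047}\right) + 4732 = \left(\left(4 i \sqrt{178} + \frac{1}{1991}\right) + \frac{7758}{2047}\right) + 4732 = \left(\left(\frac{1}{1991} + 4 i \sqrt{178}\right) + \frac{7758}{2047}\right) + 4732 = \left(\frac{15448225}{4075577} + 4 i \sqrt{178}\right) + 4732 = \frac{19301078589}{4075577} + 4 i \sqrt{178}$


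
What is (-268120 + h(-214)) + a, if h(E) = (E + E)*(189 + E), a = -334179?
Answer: -591599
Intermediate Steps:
h(E) = 2*E*(189 + E) (h(E) = (2*E)*(189 + E) = 2*E*(189 + E))
(-268120 + h(-214)) + a = (-268120 + 2*(-214)*(189 - 214)) - 334179 = (-268120 + 2*(-214)*(-25)) - 334179 = (-268120 + 10700) - 334179 = -257420 - 334179 = -591599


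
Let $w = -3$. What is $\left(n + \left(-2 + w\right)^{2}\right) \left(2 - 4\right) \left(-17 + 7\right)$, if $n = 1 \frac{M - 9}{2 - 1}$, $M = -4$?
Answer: $240$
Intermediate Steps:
$n = -13$ ($n = 1 \frac{-4 - 9}{2 - 1} = 1 \left(- \frac{13}{1}\right) = 1 \left(\left(-13\right) 1\right) = 1 \left(-13\right) = -13$)
$\left(n + \left(-2 + w\right)^{2}\right) \left(2 - 4\right) \left(-17 + 7\right) = \left(-13 + \left(-2 - 3\right)^{2}\right) \left(2 - 4\right) \left(-17 + 7\right) = \left(-13 + \left(-5\right)^{2}\right) \left(\left(-2\right) \left(-10\right)\right) = \left(-13 + 25\right) 20 = 12 \cdot 20 = 240$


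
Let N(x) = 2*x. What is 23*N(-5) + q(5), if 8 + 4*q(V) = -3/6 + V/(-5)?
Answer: -1859/8 ≈ -232.38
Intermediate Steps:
q(V) = -17/8 - V/20 (q(V) = -2 + (-3/6 + V/(-5))/4 = -2 + (-3*⅙ + V*(-⅕))/4 = -2 + (-½ - V/5)/4 = -2 + (-⅛ - V/20) = -17/8 - V/20)
23*N(-5) + q(5) = 23*(2*(-5)) + (-17/8 - 1/20*5) = 23*(-10) + (-17/8 - ¼) = -230 - 19/8 = -1859/8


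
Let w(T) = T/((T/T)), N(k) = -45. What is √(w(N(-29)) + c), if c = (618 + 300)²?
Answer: 3*√93631 ≈ 917.98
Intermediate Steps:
w(T) = T (w(T) = T/1 = T*1 = T)
c = 842724 (c = 918² = 842724)
√(w(N(-29)) + c) = √(-45 + 842724) = √842679 = 3*√93631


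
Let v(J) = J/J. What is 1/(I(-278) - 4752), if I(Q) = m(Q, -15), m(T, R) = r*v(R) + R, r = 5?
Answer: -1/4762 ≈ -0.00021000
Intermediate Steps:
v(J) = 1
m(T, R) = 5 + R (m(T, R) = 5*1 + R = 5 + R)
I(Q) = -10 (I(Q) = 5 - 15 = -10)
1/(I(-278) - 4752) = 1/(-10 - 4752) = 1/(-4762) = -1/4762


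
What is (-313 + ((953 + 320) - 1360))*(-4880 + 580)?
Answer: 1720000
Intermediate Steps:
(-313 + ((953 + 320) - 1360))*(-4880 + 580) = (-313 + (1273 - 1360))*(-4300) = (-313 - 87)*(-4300) = -400*(-4300) = 1720000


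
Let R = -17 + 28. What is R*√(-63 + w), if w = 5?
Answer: 11*I*√58 ≈ 83.774*I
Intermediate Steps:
R = 11
R*√(-63 + w) = 11*√(-63 + 5) = 11*√(-58) = 11*(I*√58) = 11*I*√58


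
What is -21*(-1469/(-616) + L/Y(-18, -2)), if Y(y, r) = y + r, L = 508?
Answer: 212661/440 ≈ 483.32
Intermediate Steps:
Y(y, r) = r + y
-21*(-1469/(-616) + L/Y(-18, -2)) = -21*(-1469/(-616) + 508/(-2 - 18)) = -21*(-1469*(-1/616) + 508/(-20)) = -21*(1469/616 + 508*(-1/20)) = -21*(1469/616 - 127/5) = -21*(-70887/3080) = 212661/440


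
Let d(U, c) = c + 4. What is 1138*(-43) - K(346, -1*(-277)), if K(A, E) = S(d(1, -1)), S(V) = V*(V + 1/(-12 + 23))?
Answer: -538376/11 ≈ -48943.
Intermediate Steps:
d(U, c) = 4 + c
S(V) = V*(1/11 + V) (S(V) = V*(V + 1/11) = V*(1/11 + V))
K(A, E) = 102/11 (K(A, E) = (4 - 1)*(1/11 + (4 - 1)) = 3*(1/11 + 3) = 3*(34/11) = 102/11)
1138*(-43) - K(346, -1*(-277)) = 1138*(-43) - 1*102/11 = -48934 - 102/11 = -538376/11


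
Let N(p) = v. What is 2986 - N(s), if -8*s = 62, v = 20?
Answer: 2966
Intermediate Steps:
s = -31/4 (s = -⅛*62 = -31/4 ≈ -7.7500)
N(p) = 20
2986 - N(s) = 2986 - 1*20 = 2986 - 20 = 2966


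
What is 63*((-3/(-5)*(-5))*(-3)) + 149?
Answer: 716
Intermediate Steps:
63*((-3/(-5)*(-5))*(-3)) + 149 = 63*((-3*(-1/5)*(-5))*(-3)) + 149 = 63*(((3/5)*(-5))*(-3)) + 149 = 63*(-3*(-3)) + 149 = 63*9 + 149 = 567 + 149 = 716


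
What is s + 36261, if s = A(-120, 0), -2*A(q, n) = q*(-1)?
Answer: 36201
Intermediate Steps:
A(q, n) = q/2 (A(q, n) = -q*(-1)/2 = -(-1)*q/2 = q/2)
s = -60 (s = (½)*(-120) = -60)
s + 36261 = -60 + 36261 = 36201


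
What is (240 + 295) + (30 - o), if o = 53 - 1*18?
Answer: 530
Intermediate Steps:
o = 35 (o = 53 - 18 = 35)
(240 + 295) + (30 - o) = (240 + 295) + (30 - 1*35) = 535 + (30 - 35) = 535 - 5 = 530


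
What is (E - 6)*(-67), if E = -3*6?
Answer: 1608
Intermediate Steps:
E = -18
(E - 6)*(-67) = (-18 - 6)*(-67) = -24*(-67) = 1608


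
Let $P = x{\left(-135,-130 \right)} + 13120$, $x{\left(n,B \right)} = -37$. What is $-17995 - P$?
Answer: $-31078$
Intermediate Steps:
$P = 13083$ ($P = -37 + 13120 = 13083$)
$-17995 - P = -17995 - 13083 = -31078$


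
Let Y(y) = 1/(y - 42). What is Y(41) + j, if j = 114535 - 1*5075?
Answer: 109459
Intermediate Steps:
Y(y) = 1/(-42 + y)
j = 109460 (j = 114535 - 5075 = 109460)
Y(41) + j = 1/(-42 + 41) + 109460 = 1/(-1) + 109460 = -1 + 109460 = 109459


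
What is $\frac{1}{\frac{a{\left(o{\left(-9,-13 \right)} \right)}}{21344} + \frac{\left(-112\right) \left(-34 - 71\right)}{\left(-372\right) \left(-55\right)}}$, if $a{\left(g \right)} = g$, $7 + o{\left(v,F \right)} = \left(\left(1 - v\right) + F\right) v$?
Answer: $\frac{1819576}{1047561} \approx 1.737$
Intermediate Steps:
$o{\left(v,F \right)} = -7 + v \left(1 + F - v\right)$ ($o{\left(v,F \right)} = -7 + \left(\left(1 - v\right) + F\right) v = -7 + \left(1 + F - v\right) v = -7 + v \left(1 + F - v\right)$)
$\frac{1}{\frac{a{\left(o{\left(-9,-13 \right)} \right)}}{21344} + \frac{\left(-112\right) \left(-34 - 71\right)}{\left(-372\right) \left(-55\right)}} = \frac{1}{\frac{-7 - 9 - \left(-9\right)^{2} - -117}{21344} + \frac{\left(-112\right) \left(-34 - 71\right)}{\left(-372\right) \left(-55\right)}} = \frac{1}{\left(-7 - 9 - 81 + 117\right) \frac{1}{21344} + \frac{\left(-112\right) \left(-105\right)}{20460}} = \frac{1}{\left(-7 - 9 - 81 + 117\right) \frac{1}{21344} + 11760 \cdot \frac{1}{20460}} = \frac{1}{20 \cdot \frac{1}{21344} + \frac{196}{341}} = \frac{1}{\frac{5}{5336} + \frac{196}{341}} = \frac{1}{\frac{1047561}{1819576}} = \frac{1819576}{1047561}$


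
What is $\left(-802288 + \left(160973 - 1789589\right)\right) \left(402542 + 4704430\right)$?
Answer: $-12414558662688$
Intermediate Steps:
$\left(-802288 + \left(160973 - 1789589\right)\right) \left(402542 + 4704430\right) = \left(-802288 - 1628616\right) 5106972 = \left(-2430904\right) 5106972 = -12414558662688$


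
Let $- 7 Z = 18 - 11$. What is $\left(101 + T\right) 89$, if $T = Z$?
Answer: $8900$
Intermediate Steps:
$Z = -1$ ($Z = - \frac{18 - 11}{7} = \left(- \frac{1}{7}\right) 7 = -1$)
$T = -1$
$\left(101 + T\right) 89 = \left(101 - 1\right) 89 = 100 \cdot 89 = 8900$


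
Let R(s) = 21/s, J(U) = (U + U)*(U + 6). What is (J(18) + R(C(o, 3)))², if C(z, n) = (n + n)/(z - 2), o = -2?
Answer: 722500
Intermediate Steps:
C(z, n) = 2*n/(-2 + z) (C(z, n) = (2*n)/(-2 + z) = 2*n/(-2 + z))
J(U) = 2*U*(6 + U) (J(U) = (2*U)*(6 + U) = 2*U*(6 + U))
(J(18) + R(C(o, 3)))² = (2*18*(6 + 18) + 21/((2*3/(-2 - 2))))² = (2*18*24 + 21/((2*3/(-4))))² = (864 + 21/((2*3*(-¼))))² = (864 + 21/(-3/2))² = (864 + 21*(-⅔))² = (864 - 14)² = 850² = 722500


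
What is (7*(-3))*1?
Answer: -21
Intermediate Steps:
(7*(-3))*1 = -21*1 = -21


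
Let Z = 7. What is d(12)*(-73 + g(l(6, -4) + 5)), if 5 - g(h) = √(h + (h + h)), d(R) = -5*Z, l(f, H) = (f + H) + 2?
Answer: 2380 + 105*√3 ≈ 2561.9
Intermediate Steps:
l(f, H) = 2 + H + f (l(f, H) = (H + f) + 2 = 2 + H + f)
d(R) = -35 (d(R) = -5*7 = -35)
g(h) = 5 - √3*√h (g(h) = 5 - √(h + (h + h)) = 5 - √(h + 2*h) = 5 - √(3*h) = 5 - √3*√h)
d(12)*(-73 + g(l(6, -4) + 5)) = -35*(-73 + (5 - √3*√((2 - 4 + 6) + 5))) = -35*(-73 + (5 - √3*√(4 + 5))) = -35*(-73 + (5 - √3*√9)) = -35*(-73 + (5 - 1*√3*3)) = -35*(-73 + (5 - 3*√3)) = -35*(-68 - 3*√3) = 2380 + 105*√3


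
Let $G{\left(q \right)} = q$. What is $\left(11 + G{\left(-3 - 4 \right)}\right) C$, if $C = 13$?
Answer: $52$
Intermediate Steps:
$\left(11 + G{\left(-3 - 4 \right)}\right) C = \left(11 - 7\right) 13 = 4 \cdot 13 = 52$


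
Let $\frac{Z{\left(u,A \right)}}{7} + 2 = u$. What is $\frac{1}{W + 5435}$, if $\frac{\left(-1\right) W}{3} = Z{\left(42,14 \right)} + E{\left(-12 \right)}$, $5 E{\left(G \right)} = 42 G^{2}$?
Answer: $\frac{5}{4831} \approx 0.001035$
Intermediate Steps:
$Z{\left(u,A \right)} = -14 + 7 u$
$E{\left(G \right)} = \frac{42 G^{2}}{5}$
$W = - \frac{22344}{5}$ ($W = - 3 \left(\left(-14 + 7 \cdot 42\right) + \frac{42 \left(-12\right)^{2}}{5}\right) = - 3 \left(\left(-14 + 294\right) + \frac{42}{5} \cdot 144\right) = - 3 \left(280 + \frac{6048}{5}\right) = \left(-3\right) \frac{7448}{5} = - \frac{22344}{5} \approx -4468.8$)
$\frac{1}{W + 5435} = \frac{1}{- \frac{22344}{5} + 5435} = \frac{1}{\frac{4831}{5}} = \frac{5}{4831}$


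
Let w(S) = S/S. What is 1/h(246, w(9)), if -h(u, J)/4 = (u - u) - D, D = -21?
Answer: -1/84 ≈ -0.011905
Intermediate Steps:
w(S) = 1
h(u, J) = -84 (h(u, J) = -4*((u - u) - 1*(-21)) = -4*(0 + 21) = -4*21 = -84)
1/h(246, w(9)) = 1/(-84) = -1/84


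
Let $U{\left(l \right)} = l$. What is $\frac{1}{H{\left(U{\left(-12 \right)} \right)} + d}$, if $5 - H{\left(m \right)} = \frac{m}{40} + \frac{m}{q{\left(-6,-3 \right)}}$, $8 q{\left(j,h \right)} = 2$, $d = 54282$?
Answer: $\frac{10}{543353} \approx 1.8404 \cdot 10^{-5}$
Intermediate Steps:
$q{\left(j,h \right)} = \frac{1}{4}$ ($q{\left(j,h \right)} = \frac{1}{8} \cdot 2 = \frac{1}{4}$)
$H{\left(m \right)} = 5 - \frac{161 m}{40}$ ($H{\left(m \right)} = 5 - \left(\frac{m}{40} + m \frac{1}{\frac{1}{4}}\right) = 5 - \left(m \frac{1}{40} + m 4\right) = 5 - \left(\frac{m}{40} + 4 m\right) = 5 - \frac{161 m}{40}$)
$\frac{1}{H{\left(U{\left(-12 \right)} \right)} + d} = \frac{1}{\left(5 - - \frac{483}{10}\right) + 54282} = \frac{1}{\left(5 + \frac{483}{10}\right) + 54282} = \frac{1}{\frac{533}{10} + 54282} = \frac{1}{\frac{543353}{10}} = \frac{10}{543353}$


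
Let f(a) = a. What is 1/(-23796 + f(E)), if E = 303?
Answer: -1/23493 ≈ -4.2566e-5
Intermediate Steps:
1/(-23796 + f(E)) = 1/(-23796 + 303) = 1/(-23493) = -1/23493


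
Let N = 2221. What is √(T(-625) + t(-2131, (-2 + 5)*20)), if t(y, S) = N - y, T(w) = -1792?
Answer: 16*√10 ≈ 50.596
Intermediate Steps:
t(y, S) = 2221 - y
√(T(-625) + t(-2131, (-2 + 5)*20)) = √(-1792 + (2221 - 1*(-2131))) = √(-1792 + (2221 + 2131)) = √(-1792 + 4352) = √2560 = 16*√10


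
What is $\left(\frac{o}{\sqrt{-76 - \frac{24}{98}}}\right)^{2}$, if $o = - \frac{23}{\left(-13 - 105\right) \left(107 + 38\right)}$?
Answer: $- \frac{25921}{1093721845600} \approx -2.37 \cdot 10^{-8}$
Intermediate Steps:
$o = \frac{23}{17110}$ ($o = - \frac{23}{\left(-118\right) 145} = - \frac{23}{-17110} = \left(-23\right) \left(- \frac{1}{17110}\right) = \frac{23}{17110} \approx 0.0013442$)
$\left(\frac{o}{\sqrt{-76 - \frac{24}{98}}}\right)^{2} = \left(\frac{23}{17110 \sqrt{-76 - \frac{24}{98}}}\right)^{2} = \left(\frac{23}{17110 \sqrt{-76 - \frac{12}{49}}}\right)^{2} = \left(\frac{23}{17110 \sqrt{- \frac{3736}{49}}}\right)^{2} = \left(\frac{23}{17110 \frac{2 i \sqrt{934}}{7}}\right)^{2} = \left(\frac{23 \left(- \frac{7 i \sqrt{934}}{1868}\right)}{17110}\right)^{2} = \left(- \frac{161 i \sqrt{934}}{31961480}\right)^{2} = - \frac{25921}{1093721845600}$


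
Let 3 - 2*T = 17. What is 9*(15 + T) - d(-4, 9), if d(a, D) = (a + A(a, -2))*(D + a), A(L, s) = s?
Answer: 102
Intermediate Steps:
T = -7 (T = 3/2 - ½*17 = 3/2 - 17/2 = -7)
d(a, D) = (-2 + a)*(D + a) (d(a, D) = (a - 2)*(D + a) = (-2 + a)*(D + a))
9*(15 + T) - d(-4, 9) = 9*(15 - 7) - ((-4)² - 2*9 - 2*(-4) + 9*(-4)) = 9*8 - (16 - 18 + 8 - 36) = 72 - 1*(-30) = 72 + 30 = 102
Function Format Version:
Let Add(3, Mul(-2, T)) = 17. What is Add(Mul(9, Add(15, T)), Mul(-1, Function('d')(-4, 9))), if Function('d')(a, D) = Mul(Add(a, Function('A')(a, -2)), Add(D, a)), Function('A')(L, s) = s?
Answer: 102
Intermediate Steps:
T = -7 (T = Add(Rational(3, 2), Mul(Rational(-1, 2), 17)) = Add(Rational(3, 2), Rational(-17, 2)) = -7)
Function('d')(a, D) = Mul(Add(-2, a), Add(D, a)) (Function('d')(a, D) = Mul(Add(a, -2), Add(D, a)) = Mul(Add(-2, a), Add(D, a)))
Add(Mul(9, Add(15, T)), Mul(-1, Function('d')(-4, 9))) = Add(Mul(9, Add(15, -7)), Mul(-1, Add(Pow(-4, 2), Mul(-2, 9), Mul(-2, -4), Mul(9, -4)))) = Add(Mul(9, 8), Mul(-1, Add(16, -18, 8, -36))) = Add(72, Mul(-1, -30)) = Add(72, 30) = 102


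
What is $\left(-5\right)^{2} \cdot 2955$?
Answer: $73875$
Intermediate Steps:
$\left(-5\right)^{2} \cdot 2955 = 25 \cdot 2955 = 73875$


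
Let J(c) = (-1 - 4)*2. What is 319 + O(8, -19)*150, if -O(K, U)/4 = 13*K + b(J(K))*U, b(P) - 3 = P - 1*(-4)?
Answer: -96281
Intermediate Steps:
J(c) = -10 (J(c) = -5*2 = -10)
b(P) = 7 + P (b(P) = 3 + (P - 1*(-4)) = 3 + (P + 4) = 3 + (4 + P) = 7 + P)
O(K, U) = -52*K + 12*U (O(K, U) = -4*(13*K + (7 - 10)*U) = -4*(13*K - 3*U) = -4*(-3*U + 13*K) = -52*K + 12*U)
319 + O(8, -19)*150 = 319 + (-52*8 + 12*(-19))*150 = 319 + (-416 - 228)*150 = 319 - 644*150 = 319 - 96600 = -96281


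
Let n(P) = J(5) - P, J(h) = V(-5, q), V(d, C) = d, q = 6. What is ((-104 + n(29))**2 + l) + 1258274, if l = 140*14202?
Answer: 3265598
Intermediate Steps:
J(h) = -5
n(P) = -5 - P
l = 1988280
((-104 + n(29))**2 + l) + 1258274 = ((-104 + (-5 - 1*29))**2 + 1988280) + 1258274 = ((-104 + (-5 - 29))**2 + 1988280) + 1258274 = ((-104 - 34)**2 + 1988280) + 1258274 = ((-138)**2 + 1988280) + 1258274 = (19044 + 1988280) + 1258274 = 2007324 + 1258274 = 3265598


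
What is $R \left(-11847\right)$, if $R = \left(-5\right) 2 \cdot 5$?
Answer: $592350$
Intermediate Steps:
$R = -50$ ($R = \left(-10\right) 5 = -50$)
$R \left(-11847\right) = \left(-50\right) \left(-11847\right) = 592350$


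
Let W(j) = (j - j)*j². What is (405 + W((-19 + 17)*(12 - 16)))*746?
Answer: 302130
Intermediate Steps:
W(j) = 0 (W(j) = 0*j² = 0)
(405 + W((-19 + 17)*(12 - 16)))*746 = (405 + 0)*746 = 405*746 = 302130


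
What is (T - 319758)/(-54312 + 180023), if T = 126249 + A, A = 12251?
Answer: -181258/125711 ≈ -1.4419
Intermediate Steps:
T = 138500 (T = 126249 + 12251 = 138500)
(T - 319758)/(-54312 + 180023) = (138500 - 319758)/(-54312 + 180023) = -181258/125711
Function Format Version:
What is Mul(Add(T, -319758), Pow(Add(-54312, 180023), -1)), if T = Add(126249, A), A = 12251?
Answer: Rational(-181258, 125711) ≈ -1.4419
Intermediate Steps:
T = 138500 (T = Add(126249, 12251) = 138500)
Mul(Add(T, -319758), Pow(Add(-54312, 180023), -1)) = Mul(Add(138500, -319758), Pow(Add(-54312, 180023), -1)) = Mul(-181258, Pow(125711, -1)) = Mul(-181258, Rational(1, 125711)) = Rational(-181258, 125711)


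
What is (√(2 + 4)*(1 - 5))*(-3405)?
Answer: 13620*√6 ≈ 33362.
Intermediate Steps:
(√(2 + 4)*(1 - 5))*(-3405) = (√6*(-4))*(-3405) = -4*√6*(-3405) = 13620*√6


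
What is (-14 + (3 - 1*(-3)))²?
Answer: 64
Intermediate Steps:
(-14 + (3 - 1*(-3)))² = (-14 + (3 + 3))² = (-14 + 6)² = (-8)² = 64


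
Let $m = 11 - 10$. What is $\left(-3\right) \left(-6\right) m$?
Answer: $18$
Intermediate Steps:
$m = 1$
$\left(-3\right) \left(-6\right) m = \left(-3\right) \left(-6\right) 1 = 18 \cdot 1 = 18$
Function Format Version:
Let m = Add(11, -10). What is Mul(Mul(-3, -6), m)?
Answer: 18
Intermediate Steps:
m = 1
Mul(Mul(-3, -6), m) = Mul(Mul(-3, -6), 1) = Mul(18, 1) = 18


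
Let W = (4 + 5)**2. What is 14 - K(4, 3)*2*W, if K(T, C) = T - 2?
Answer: -310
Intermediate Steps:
K(T, C) = -2 + T
W = 81 (W = 9**2 = 81)
14 - K(4, 3)*2*W = 14 - (-2 + 4)*2*81 = 14 - 2*2*81 = 14 - 4*81 = 14 - 1*324 = 14 - 324 = -310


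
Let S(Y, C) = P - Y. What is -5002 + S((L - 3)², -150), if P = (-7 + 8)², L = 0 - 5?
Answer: -5065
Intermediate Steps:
L = -5
P = 1 (P = 1² = 1)
S(Y, C) = 1 - Y
-5002 + S((L - 3)², -150) = -5002 + (1 - (-5 - 3)²) = -5002 + (1 - 1*(-8)²) = -5002 + (1 - 1*64) = -5002 + (1 - 64) = -5002 - 63 = -5065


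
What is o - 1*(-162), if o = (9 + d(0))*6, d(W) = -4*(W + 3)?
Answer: 144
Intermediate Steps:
d(W) = -12 - 4*W (d(W) = -4*(3 + W) = -12 - 4*W)
o = -18 (o = (9 + (-12 - 4*0))*6 = (9 + (-12 + 0))*6 = (9 - 12)*6 = -3*6 = -18)
o - 1*(-162) = -18 - 1*(-162) = -18 + 162 = 144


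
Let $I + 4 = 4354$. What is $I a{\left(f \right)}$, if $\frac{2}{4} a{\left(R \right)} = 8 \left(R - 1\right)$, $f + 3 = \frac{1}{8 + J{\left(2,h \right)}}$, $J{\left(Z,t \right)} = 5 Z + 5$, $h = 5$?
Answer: $- \frac{6333600}{23} \approx -2.7537 \cdot 10^{5}$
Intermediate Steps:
$I = 4350$ ($I = -4 + 4354 = 4350$)
$J{\left(Z,t \right)} = 5 + 5 Z$
$f = - \frac{68}{23}$ ($f = -3 + \frac{1}{8 + \left(5 + 5 \cdot 2\right)} = -3 + \frac{1}{8 + \left(5 + 10\right)} = -3 + \frac{1}{8 + 15} = -3 + \frac{1}{23} = - \frac{68}{23} \approx -2.9565$)
$a{\left(R \right)} = -16 + 16 R$ ($a{\left(R \right)} = 2 \cdot 8 \left(R - 1\right) = 2 \cdot 8 \left(-1 + R\right) = 2 \left(-8 + 8 R\right) = -16 + 16 R$)
$I a{\left(f \right)} = 4350 \left(-16 + 16 \left(- \frac{68}{23}\right)\right) = 4350 \left(-16 - \frac{1088}{23}\right) = 4350 \left(- \frac{1456}{23}\right) = - \frac{6333600}{23}$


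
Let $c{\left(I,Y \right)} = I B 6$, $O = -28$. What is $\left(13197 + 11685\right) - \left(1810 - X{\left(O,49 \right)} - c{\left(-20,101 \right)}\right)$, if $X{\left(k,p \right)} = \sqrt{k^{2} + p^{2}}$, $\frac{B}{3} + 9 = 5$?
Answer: $24512 + 7 \sqrt{65} \approx 24568.0$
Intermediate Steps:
$B = -12$ ($B = -27 + 3 \cdot 5 = -27 + 15 = -12$)
$c{\left(I,Y \right)} = - 72 I$ ($c{\left(I,Y \right)} = I \left(-12\right) 6 = - 12 I 6 = - 72 I$)
$\left(13197 + 11685\right) - \left(1810 - X{\left(O,49 \right)} - c{\left(-20,101 \right)}\right) = \left(13197 + 11685\right) - \left(370 - \sqrt{\left(-28\right)^{2} + 49^{2}}\right) = 24882 - \left(370 - \sqrt{784 + 2401}\right) = 24882 - \left(370 - 7 \sqrt{65}\right) = 24512 + 7 \sqrt{65}$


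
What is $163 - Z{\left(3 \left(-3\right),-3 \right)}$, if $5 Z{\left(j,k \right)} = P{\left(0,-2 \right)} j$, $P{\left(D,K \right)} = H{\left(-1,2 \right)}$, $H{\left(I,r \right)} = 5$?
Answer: $172$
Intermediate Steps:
$P{\left(D,K \right)} = 5$
$Z{\left(j,k \right)} = j$ ($Z{\left(j,k \right)} = \frac{5 j}{5} = j$)
$163 - Z{\left(3 \left(-3\right),-3 \right)} = 163 - 3 \left(-3\right) = 163 - -9 = 163 + 9 = 172$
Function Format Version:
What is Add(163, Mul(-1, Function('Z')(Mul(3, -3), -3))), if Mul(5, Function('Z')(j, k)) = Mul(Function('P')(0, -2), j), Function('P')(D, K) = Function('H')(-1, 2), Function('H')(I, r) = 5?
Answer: 172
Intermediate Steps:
Function('P')(D, K) = 5
Function('Z')(j, k) = j (Function('Z')(j, k) = Mul(Rational(1, 5), Mul(5, j)) = j)
Add(163, Mul(-1, Function('Z')(Mul(3, -3), -3))) = Add(163, Mul(-1, Mul(3, -3))) = Add(163, Mul(-1, -9)) = Add(163, 9) = 172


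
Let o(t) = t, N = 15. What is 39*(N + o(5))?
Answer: 780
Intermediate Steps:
39*(N + o(5)) = 39*(15 + 5) = 39*20 = 780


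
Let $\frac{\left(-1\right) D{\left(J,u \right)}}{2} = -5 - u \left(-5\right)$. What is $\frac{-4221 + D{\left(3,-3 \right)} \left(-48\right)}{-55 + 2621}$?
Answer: $- \frac{6141}{2566} \approx -2.3932$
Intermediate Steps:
$D{\left(J,u \right)} = 10 - 10 u$ ($D{\left(J,u \right)} = - 2 \left(-5 - u \left(-5\right)\right) = - 2 \left(-5 - - 5 u\right) = - 2 \left(-5 + 5 u\right) = 10 - 10 u$)
$\frac{-4221 + D{\left(3,-3 \right)} \left(-48\right)}{-55 + 2621} = \frac{-4221 + \left(10 - -30\right) \left(-48\right)}{-55 + 2621} = \frac{-4221 + \left(10 + 30\right) \left(-48\right)}{2566} = \left(-4221 + 40 \left(-48\right)\right) \frac{1}{2566} = \left(-4221 - 1920\right) \frac{1}{2566} = \left(-6141\right) \frac{1}{2566} = - \frac{6141}{2566}$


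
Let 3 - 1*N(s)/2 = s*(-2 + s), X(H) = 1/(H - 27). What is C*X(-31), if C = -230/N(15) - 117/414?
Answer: -1397/256128 ≈ -0.0054543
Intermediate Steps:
X(H) = 1/(-27 + H)
N(s) = 6 - 2*s*(-2 + s)
C = 1397/4416 (C = -230/(6 - 2*15² + 4*15) - 117/414 = -230/(6 - 2*225 + 60) - 117*1/414 = -230/(6 - 450 + 60) - 13/46 = -230/(-384) - 13/46 = -230*(-1/384) - 13/46 = 115/192 - 13/46 = 1397/4416 ≈ 0.31635)
C*X(-31) = 1397/(4416*(-27 - 31)) = (1397/4416)/(-58) = (1397/4416)*(-1/58) = -1397/256128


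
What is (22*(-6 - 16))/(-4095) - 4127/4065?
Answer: -995507/1109745 ≈ -0.89706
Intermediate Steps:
(22*(-6 - 16))/(-4095) - 4127/4065 = (22*(-22))*(-1/4095) - 4127*1/4065 = -484*(-1/4095) - 4127/4065 = 484/4095 - 4127/4065 = -995507/1109745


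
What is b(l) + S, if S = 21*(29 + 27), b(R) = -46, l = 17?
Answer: 1130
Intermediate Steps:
S = 1176 (S = 21*56 = 1176)
b(l) + S = -46 + 1176 = 1130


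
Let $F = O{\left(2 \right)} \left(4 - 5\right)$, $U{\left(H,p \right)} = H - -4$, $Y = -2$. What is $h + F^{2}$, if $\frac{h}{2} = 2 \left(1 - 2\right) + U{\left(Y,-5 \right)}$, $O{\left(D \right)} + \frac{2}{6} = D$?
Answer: $\frac{25}{9} \approx 2.7778$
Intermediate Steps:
$O{\left(D \right)} = - \frac{1}{3} + D$
$U{\left(H,p \right)} = 4 + H$ ($U{\left(H,p \right)} = H + 4 = 4 + H$)
$F = - \frac{5}{3}$ ($F = \left(- \frac{1}{3} + 2\right) \left(4 - 5\right) = \frac{5}{3} \left(-1\right) = - \frac{5}{3} \approx -1.6667$)
$h = 0$ ($h = 2 \left(2 \left(1 - 2\right) + \left(4 - 2\right)\right) = 2 \left(2 \left(-1\right) + 2\right) = 2 \left(-2 + 2\right) = 2 \cdot 0 = 0$)
$h + F^{2} = 0 + \left(- \frac{5}{3}\right)^{2} = 0 + \frac{25}{9} = \frac{25}{9}$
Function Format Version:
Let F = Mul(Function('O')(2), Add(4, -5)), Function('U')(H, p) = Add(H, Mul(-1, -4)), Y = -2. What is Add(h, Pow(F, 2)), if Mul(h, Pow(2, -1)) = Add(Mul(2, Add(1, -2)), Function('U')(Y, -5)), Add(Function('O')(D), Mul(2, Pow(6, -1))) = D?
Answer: Rational(25, 9) ≈ 2.7778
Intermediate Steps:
Function('O')(D) = Add(Rational(-1, 3), D)
Function('U')(H, p) = Add(4, H) (Function('U')(H, p) = Add(H, 4) = Add(4, H))
F = Rational(-5, 3) (F = Mul(Add(Rational(-1, 3), 2), Add(4, -5)) = Mul(Rational(5, 3), -1) = Rational(-5, 3) ≈ -1.6667)
h = 0 (h = Mul(2, Add(Mul(2, Add(1, -2)), Add(4, -2))) = Mul(2, Add(Mul(2, -1), 2)) = Mul(2, Add(-2, 2)) = Mul(2, 0) = 0)
Add(h, Pow(F, 2)) = Add(0, Pow(Rational(-5, 3), 2)) = Add(0, Rational(25, 9)) = Rational(25, 9)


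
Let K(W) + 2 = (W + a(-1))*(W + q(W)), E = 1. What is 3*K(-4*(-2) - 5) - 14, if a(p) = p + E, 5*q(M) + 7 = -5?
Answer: -73/5 ≈ -14.600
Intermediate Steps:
q(M) = -12/5 (q(M) = -7/5 + (⅕)*(-5) = -7/5 - 1 = -12/5)
a(p) = 1 + p (a(p) = p + 1 = 1 + p)
K(W) = -2 + W*(-12/5 + W) (K(W) = -2 + (W + (1 - 1))*(W - 12/5) = -2 + (W + 0)*(-12/5 + W) = -2 + W*(-12/5 + W))
3*K(-4*(-2) - 5) - 14 = 3*(-2 + (-4*(-2) - 5)² - 12*(-4*(-2) - 5)/5) - 14 = 3*(-2 + (8 - 5)² - 12*(8 - 5)/5) - 14 = 3*(-2 + 3² - 12/5*3) - 14 = 3*(-2 + 9 - 36/5) - 14 = 3*(-⅕) - 14 = -⅗ - 14 = -73/5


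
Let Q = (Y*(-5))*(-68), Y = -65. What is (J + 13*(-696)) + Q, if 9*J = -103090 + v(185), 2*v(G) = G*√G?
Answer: -383422/9 + 185*√185/18 ≈ -42463.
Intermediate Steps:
Q = -22100 (Q = -65*(-5)*(-68) = 325*(-68) = -22100)
v(G) = G^(3/2)/2 (v(G) = (G*√G)/2 = G^(3/2)/2)
J = -103090/9 + 185*√185/18 (J = (-103090 + 185^(3/2)/2)/9 = (-103090 + (185*√185)/2)/9 = (-103090 + 185*√185/2)/9 = -103090/9 + 185*√185/18 ≈ -11315.)
(J + 13*(-696)) + Q = ((-103090/9 + 185*√185/18) + 13*(-696)) - 22100 = ((-103090/9 + 185*√185/18) - 9048) - 22100 = (-184522/9 + 185*√185/18) - 22100 = -383422/9 + 185*√185/18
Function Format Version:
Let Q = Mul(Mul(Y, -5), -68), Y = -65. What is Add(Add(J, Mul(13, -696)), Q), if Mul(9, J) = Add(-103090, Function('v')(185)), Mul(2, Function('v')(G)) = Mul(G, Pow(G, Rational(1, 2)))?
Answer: Add(Rational(-383422, 9), Mul(Rational(185, 18), Pow(185, Rational(1, 2)))) ≈ -42463.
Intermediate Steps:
Q = -22100 (Q = Mul(Mul(-65, -5), -68) = Mul(325, -68) = -22100)
Function('v')(G) = Mul(Rational(1, 2), Pow(G, Rational(3, 2))) (Function('v')(G) = Mul(Rational(1, 2), Mul(G, Pow(G, Rational(1, 2)))) = Mul(Rational(1, 2), Pow(G, Rational(3, 2))))
J = Add(Rational(-103090, 9), Mul(Rational(185, 18), Pow(185, Rational(1, 2)))) (J = Mul(Rational(1, 9), Add(-103090, Mul(Rational(1, 2), Pow(185, Rational(3, 2))))) = Mul(Rational(1, 9), Add(-103090, Mul(Rational(1, 2), Mul(185, Pow(185, Rational(1, 2)))))) = Mul(Rational(1, 9), Add(-103090, Mul(Rational(185, 2), Pow(185, Rational(1, 2))))) = Add(Rational(-103090, 9), Mul(Rational(185, 18), Pow(185, Rational(1, 2)))) ≈ -11315.)
Add(Add(J, Mul(13, -696)), Q) = Add(Add(Add(Rational(-103090, 9), Mul(Rational(185, 18), Pow(185, Rational(1, 2)))), Mul(13, -696)), -22100) = Add(Add(Add(Rational(-103090, 9), Mul(Rational(185, 18), Pow(185, Rational(1, 2)))), -9048), -22100) = Add(Add(Rational(-184522, 9), Mul(Rational(185, 18), Pow(185, Rational(1, 2)))), -22100) = Add(Rational(-383422, 9), Mul(Rational(185, 18), Pow(185, Rational(1, 2))))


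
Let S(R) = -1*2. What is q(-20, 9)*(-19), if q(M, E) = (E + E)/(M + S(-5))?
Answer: 171/11 ≈ 15.545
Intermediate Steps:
S(R) = -2
q(M, E) = 2*E/(-2 + M) (q(M, E) = (E + E)/(M - 2) = (2*E)/(-2 + M) = 2*E/(-2 + M))
q(-20, 9)*(-19) = (2*9/(-2 - 20))*(-19) = (2*9/(-22))*(-19) = (2*9*(-1/22))*(-19) = -9/11*(-19) = 171/11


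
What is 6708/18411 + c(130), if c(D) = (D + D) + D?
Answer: 2395666/6137 ≈ 390.36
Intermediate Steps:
c(D) = 3*D (c(D) = 2*D + D = 3*D)
6708/18411 + c(130) = 6708/18411 + 3*130 = 6708*(1/18411) + 390 = 2236/6137 + 390 = 2395666/6137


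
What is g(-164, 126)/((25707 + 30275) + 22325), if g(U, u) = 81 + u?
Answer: 207/78307 ≈ 0.0026434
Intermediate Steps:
g(-164, 126)/((25707 + 30275) + 22325) = (81 + 126)/((25707 + 30275) + 22325) = 207/(55982 + 22325) = 207/78307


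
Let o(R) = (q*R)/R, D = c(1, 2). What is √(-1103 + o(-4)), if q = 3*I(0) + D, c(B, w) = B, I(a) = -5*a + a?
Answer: I*√1102 ≈ 33.196*I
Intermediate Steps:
I(a) = -4*a
D = 1
q = 1 (q = 3*(-4*0) + 1 = 3*0 + 1 = 0 + 1 = 1)
o(R) = 1 (o(R) = (1*R)/R = R/R = 1)
√(-1103 + o(-4)) = √(-1103 + 1) = √(-1102) = I*√1102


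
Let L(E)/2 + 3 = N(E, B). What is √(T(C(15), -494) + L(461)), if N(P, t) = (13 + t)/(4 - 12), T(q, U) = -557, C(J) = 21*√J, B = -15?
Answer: 15*I*√10/2 ≈ 23.717*I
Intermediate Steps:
N(P, t) = -13/8 - t/8 (N(P, t) = (13 + t)/(-8) = (13 + t)*(-⅛) = -13/8 - t/8)
L(E) = -11/2 (L(E) = -6 + 2*(-13/8 - ⅛*(-15)) = -6 + 2*(-13/8 + 15/8) = -6 + 2*(¼) = -6 + ½ = -11/2)
√(T(C(15), -494) + L(461)) = √(-557 - 11/2) = √(-1125/2) = 15*I*√10/2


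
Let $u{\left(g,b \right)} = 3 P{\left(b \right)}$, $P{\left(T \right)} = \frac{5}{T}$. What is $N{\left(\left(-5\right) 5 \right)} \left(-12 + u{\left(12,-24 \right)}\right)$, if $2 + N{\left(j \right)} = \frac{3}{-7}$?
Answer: $\frac{1717}{56} \approx 30.661$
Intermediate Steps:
$u{\left(g,b \right)} = \frac{15}{b}$ ($u{\left(g,b \right)} = 3 \frac{5}{b} = \frac{15}{b}$)
$N{\left(j \right)} = - \frac{17}{7}$ ($N{\left(j \right)} = -2 + \frac{3}{-7} = -2 + 3 \left(- \frac{1}{7}\right) = -2 - \frac{3}{7} = - \frac{17}{7}$)
$N{\left(\left(-5\right) 5 \right)} \left(-12 + u{\left(12,-24 \right)}\right) = - \frac{17 \left(-12 + \frac{15}{-24}\right)}{7} = - \frac{17 \left(-12 + 15 \left(- \frac{1}{24}\right)\right)}{7} = - \frac{17 \left(-12 - \frac{5}{8}\right)}{7} = \left(- \frac{17}{7}\right) \left(- \frac{101}{8}\right) = \frac{1717}{56}$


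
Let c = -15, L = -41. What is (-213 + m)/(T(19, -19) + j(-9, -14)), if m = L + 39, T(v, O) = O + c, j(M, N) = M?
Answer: 5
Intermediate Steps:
T(v, O) = -15 + O (T(v, O) = O - 15 = -15 + O)
m = -2 (m = -41 + 39 = -2)
(-213 + m)/(T(19, -19) + j(-9, -14)) = (-213 - 2)/((-15 - 19) - 9) = -215/(-34 - 9) = -215/(-43) = -215*(-1/43) = 5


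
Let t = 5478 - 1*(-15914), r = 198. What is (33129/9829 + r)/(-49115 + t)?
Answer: -659757/90829789 ≈ -0.0072637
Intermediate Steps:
t = 21392 (t = 5478 + 15914 = 21392)
(33129/9829 + r)/(-49115 + t) = (33129/9829 + 198)/(-49115 + 21392) = (33129*(1/9829) + 198)/(-27723) = (33129/9829 + 198)*(-1/27723) = (1979271/9829)*(-1/27723) = -659757/90829789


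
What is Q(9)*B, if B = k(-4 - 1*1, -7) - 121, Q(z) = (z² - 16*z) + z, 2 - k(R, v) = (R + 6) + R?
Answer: 6210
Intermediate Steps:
k(R, v) = -4 - 2*R (k(R, v) = 2 - ((R + 6) + R) = 2 - ((6 + R) + R) = 2 - (6 + 2*R) = 2 + (-6 - 2*R) = -4 - 2*R)
Q(z) = z² - 15*z
B = -115 (B = (-4 - 2*(-4 - 1*1)) - 121 = (-4 - 2*(-4 - 1)) - 121 = (-4 - 2*(-5)) - 121 = (-4 + 10) - 121 = 6 - 121 = -115)
Q(9)*B = (9*(-15 + 9))*(-115) = (9*(-6))*(-115) = -54*(-115) = 6210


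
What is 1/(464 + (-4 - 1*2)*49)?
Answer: 1/170 ≈ 0.0058824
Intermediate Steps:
1/(464 + (-4 - 1*2)*49) = 1/(464 + (-4 - 2)*49) = 1/(464 - 6*49) = 1/(464 - 294) = 1/170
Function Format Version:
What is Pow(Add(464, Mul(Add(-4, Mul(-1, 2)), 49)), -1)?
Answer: Rational(1, 170) ≈ 0.0058824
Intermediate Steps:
Pow(Add(464, Mul(Add(-4, Mul(-1, 2)), 49)), -1) = Pow(Add(464, Mul(Add(-4, -2), 49)), -1) = Pow(Add(464, Mul(-6, 49)), -1) = Pow(Add(464, -294), -1) = Pow(170, -1) = Rational(1, 170)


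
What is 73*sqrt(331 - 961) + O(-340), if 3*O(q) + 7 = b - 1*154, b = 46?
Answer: -115/3 + 219*I*sqrt(70) ≈ -38.333 + 1832.3*I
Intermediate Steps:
O(q) = -115/3 (O(q) = -7/3 + (46 - 1*154)/3 = -7/3 + (46 - 154)/3 = -7/3 + (1/3)*(-108) = -7/3 - 36 = -115/3)
73*sqrt(331 - 961) + O(-340) = 73*sqrt(331 - 961) - 115/3 = 73*sqrt(-630) - 115/3 = 73*(3*I*sqrt(70)) - 115/3 = 219*I*sqrt(70) - 115/3 = -115/3 + 219*I*sqrt(70)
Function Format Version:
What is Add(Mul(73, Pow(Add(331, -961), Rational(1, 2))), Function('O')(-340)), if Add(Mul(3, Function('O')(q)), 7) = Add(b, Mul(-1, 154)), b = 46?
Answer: Add(Rational(-115, 3), Mul(219, I, Pow(70, Rational(1, 2)))) ≈ Add(-38.333, Mul(1832.3, I))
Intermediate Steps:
Function('O')(q) = Rational(-115, 3) (Function('O')(q) = Add(Rational(-7, 3), Mul(Rational(1, 3), Add(46, Mul(-1, 154)))) = Add(Rational(-7, 3), Mul(Rational(1, 3), Add(46, -154))) = Add(Rational(-7, 3), Mul(Rational(1, 3), -108)) = Add(Rational(-7, 3), -36) = Rational(-115, 3))
Add(Mul(73, Pow(Add(331, -961), Rational(1, 2))), Function('O')(-340)) = Add(Mul(73, Pow(Add(331, -961), Rational(1, 2))), Rational(-115, 3)) = Add(Mul(73, Pow(-630, Rational(1, 2))), Rational(-115, 3)) = Add(Mul(73, Mul(3, I, Pow(70, Rational(1, 2)))), Rational(-115, 3)) = Add(Mul(219, I, Pow(70, Rational(1, 2))), Rational(-115, 3)) = Add(Rational(-115, 3), Mul(219, I, Pow(70, Rational(1, 2))))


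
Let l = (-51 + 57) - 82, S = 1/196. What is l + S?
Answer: -14895/196 ≈ -75.995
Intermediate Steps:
S = 1/196 ≈ 0.0051020
l = -76 (l = 6 - 82 = -76)
l + S = -76 + 1/196 = -14895/196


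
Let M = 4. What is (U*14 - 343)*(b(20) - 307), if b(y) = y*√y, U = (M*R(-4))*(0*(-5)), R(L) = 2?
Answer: 105301 - 13720*√5 ≈ 74622.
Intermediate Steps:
U = 0 (U = (4*2)*(0*(-5)) = 8*0 = 0)
b(y) = y^(3/2)
(U*14 - 343)*(b(20) - 307) = (0*14 - 343)*(20^(3/2) - 307) = (0 - 343)*(40*√5 - 307) = -343*(-307 + 40*√5) = 105301 - 13720*√5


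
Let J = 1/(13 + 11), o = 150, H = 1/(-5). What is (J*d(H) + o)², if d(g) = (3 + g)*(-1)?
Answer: 80874049/3600 ≈ 22465.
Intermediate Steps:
H = -⅕ (H = 1*(-⅕) = -⅕ ≈ -0.20000)
d(g) = -3 - g
J = 1/24 ≈ 0.041667
(J*d(H) + o)² = ((-3 - 1*(-⅕))/24 + 150)² = ((-3 + ⅕)/24 + 150)² = ((1/24)*(-14/5) + 150)² = (-7/60 + 150)² = (8993/60)² = 80874049/3600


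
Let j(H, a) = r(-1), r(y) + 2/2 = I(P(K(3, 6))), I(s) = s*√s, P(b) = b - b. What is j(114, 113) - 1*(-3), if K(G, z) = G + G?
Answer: 2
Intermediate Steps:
K(G, z) = 2*G
P(b) = 0
I(s) = s^(3/2)
r(y) = -1 (r(y) = -1 + 0^(3/2) = -1 + 0 = -1)
j(H, a) = -1
j(114, 113) - 1*(-3) = -1 - 1*(-3) = -1 + 3 = 2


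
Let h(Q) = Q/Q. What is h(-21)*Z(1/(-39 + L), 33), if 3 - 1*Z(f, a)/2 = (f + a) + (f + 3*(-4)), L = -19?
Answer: -1042/29 ≈ -35.931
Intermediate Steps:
h(Q) = 1
Z(f, a) = 30 - 4*f - 2*a (Z(f, a) = 6 - 2*((f + a) + (f + 3*(-4))) = 6 - 2*((a + f) + (f - 12)) = 6 - 2*((a + f) + (-12 + f)) = 6 - 2*(-12 + a + 2*f) = 6 + (24 - 4*f - 2*a) = 30 - 4*f - 2*a)
h(-21)*Z(1/(-39 + L), 33) = 1*(30 - 4/(-39 - 19) - 2*33) = 1*(30 - 4/(-58) - 66) = 1*(30 - 4*(-1/58) - 66) = 1*(30 + 2/29 - 66) = 1*(-1042/29) = -1042/29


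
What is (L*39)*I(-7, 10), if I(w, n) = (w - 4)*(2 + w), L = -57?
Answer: -122265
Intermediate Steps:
I(w, n) = (-4 + w)*(2 + w)
(L*39)*I(-7, 10) = (-57*39)*(-8 + (-7)² - 2*(-7)) = -2223*(-8 + 49 + 14) = -2223*55 = -122265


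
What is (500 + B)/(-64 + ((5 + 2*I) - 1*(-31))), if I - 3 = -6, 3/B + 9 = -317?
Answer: -162997/11084 ≈ -14.706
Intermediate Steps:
B = -3/326 (B = 3/(-9 - 317) = 3/(-326) = 3*(-1/326) = -3/326 ≈ -0.0092025)
I = -3 (I = 3 - 6 = -3)
(500 + B)/(-64 + ((5 + 2*I) - 1*(-31))) = (500 - 3/326)/(-64 + ((5 + 2*(-3)) - 1*(-31))) = 162997/(326*(-64 + ((5 - 6) + 31))) = 162997/(326*(-64 + (-1 + 31))) = 162997/(326*(-64 + 30)) = (162997/326)/(-34) = (162997/326)*(-1/34) = -162997/11084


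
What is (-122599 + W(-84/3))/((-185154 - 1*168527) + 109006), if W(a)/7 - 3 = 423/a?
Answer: 98147/195740 ≈ 0.50142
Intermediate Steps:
W(a) = 21 + 2961/a (W(a) = 21 + 7*(423/a) = 21 + 2961/a)
(-122599 + W(-84/3))/((-185154 - 1*168527) + 109006) = (-122599 + (21 + 2961/((-84/3))))/((-185154 - 1*168527) + 109006) = (-122599 + (21 + 2961/((-84/3))))/((-185154 - 168527) + 109006) = (-122599 + (21 + 2961/((-84*1/3))))/(-353681 + 109006) = (-122599 + (21 + 2961/(-28)))/(-244675) = (-122599 + (21 + 2961*(-1/28)))*(-1/244675) = (-122599 + (21 - 423/4))*(-1/244675) = (-122599 - 339/4)*(-1/244675) = -490735/4*(-1/244675) = 98147/195740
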